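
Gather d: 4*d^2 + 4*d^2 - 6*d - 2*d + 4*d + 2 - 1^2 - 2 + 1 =8*d^2 - 4*d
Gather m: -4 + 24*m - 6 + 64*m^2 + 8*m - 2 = 64*m^2 + 32*m - 12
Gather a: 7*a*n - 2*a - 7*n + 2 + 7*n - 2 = a*(7*n - 2)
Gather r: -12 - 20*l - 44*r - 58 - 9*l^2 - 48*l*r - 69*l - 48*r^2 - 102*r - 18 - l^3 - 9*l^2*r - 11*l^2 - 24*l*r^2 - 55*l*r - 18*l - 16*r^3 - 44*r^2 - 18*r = -l^3 - 20*l^2 - 107*l - 16*r^3 + r^2*(-24*l - 92) + r*(-9*l^2 - 103*l - 164) - 88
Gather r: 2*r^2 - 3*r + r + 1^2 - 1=2*r^2 - 2*r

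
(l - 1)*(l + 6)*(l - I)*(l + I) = l^4 + 5*l^3 - 5*l^2 + 5*l - 6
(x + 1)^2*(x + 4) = x^3 + 6*x^2 + 9*x + 4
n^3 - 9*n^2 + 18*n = n*(n - 6)*(n - 3)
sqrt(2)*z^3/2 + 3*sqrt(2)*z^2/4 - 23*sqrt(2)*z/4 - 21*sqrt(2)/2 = (z - 7/2)*(z + 3)*(sqrt(2)*z/2 + sqrt(2))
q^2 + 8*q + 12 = (q + 2)*(q + 6)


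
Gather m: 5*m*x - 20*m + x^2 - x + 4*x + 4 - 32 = m*(5*x - 20) + x^2 + 3*x - 28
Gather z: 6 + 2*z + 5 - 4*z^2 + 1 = -4*z^2 + 2*z + 12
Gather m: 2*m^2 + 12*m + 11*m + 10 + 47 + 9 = 2*m^2 + 23*m + 66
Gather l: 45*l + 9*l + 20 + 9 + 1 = 54*l + 30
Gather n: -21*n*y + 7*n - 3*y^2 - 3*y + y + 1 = n*(7 - 21*y) - 3*y^2 - 2*y + 1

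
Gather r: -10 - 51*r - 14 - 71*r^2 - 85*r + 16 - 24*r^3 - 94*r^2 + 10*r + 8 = -24*r^3 - 165*r^2 - 126*r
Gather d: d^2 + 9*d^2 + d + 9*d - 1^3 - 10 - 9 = 10*d^2 + 10*d - 20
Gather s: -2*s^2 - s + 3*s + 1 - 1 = -2*s^2 + 2*s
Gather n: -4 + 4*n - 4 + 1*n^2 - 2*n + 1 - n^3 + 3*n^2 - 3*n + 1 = -n^3 + 4*n^2 - n - 6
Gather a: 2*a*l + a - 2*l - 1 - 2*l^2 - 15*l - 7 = a*(2*l + 1) - 2*l^2 - 17*l - 8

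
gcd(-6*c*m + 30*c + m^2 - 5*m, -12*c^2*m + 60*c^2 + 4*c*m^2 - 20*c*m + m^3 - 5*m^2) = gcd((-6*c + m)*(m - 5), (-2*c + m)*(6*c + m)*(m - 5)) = m - 5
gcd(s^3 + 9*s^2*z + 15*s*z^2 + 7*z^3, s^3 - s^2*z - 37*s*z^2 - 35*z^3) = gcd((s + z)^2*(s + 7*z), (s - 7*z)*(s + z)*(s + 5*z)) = s + z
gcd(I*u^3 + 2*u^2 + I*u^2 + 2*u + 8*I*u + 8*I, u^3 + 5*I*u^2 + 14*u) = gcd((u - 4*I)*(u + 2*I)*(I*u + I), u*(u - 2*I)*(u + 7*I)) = 1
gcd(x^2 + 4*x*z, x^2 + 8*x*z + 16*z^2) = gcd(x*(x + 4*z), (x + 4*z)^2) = x + 4*z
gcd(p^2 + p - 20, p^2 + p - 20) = p^2 + p - 20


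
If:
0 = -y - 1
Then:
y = -1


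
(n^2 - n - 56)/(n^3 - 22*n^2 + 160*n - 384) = (n + 7)/(n^2 - 14*n + 48)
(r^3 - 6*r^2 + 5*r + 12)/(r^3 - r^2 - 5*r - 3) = (r - 4)/(r + 1)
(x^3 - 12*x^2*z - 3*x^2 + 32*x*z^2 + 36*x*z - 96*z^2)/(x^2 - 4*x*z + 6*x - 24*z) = (x^2 - 8*x*z - 3*x + 24*z)/(x + 6)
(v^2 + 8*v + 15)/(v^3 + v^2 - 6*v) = (v + 5)/(v*(v - 2))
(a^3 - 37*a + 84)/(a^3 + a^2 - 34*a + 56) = (a - 3)/(a - 2)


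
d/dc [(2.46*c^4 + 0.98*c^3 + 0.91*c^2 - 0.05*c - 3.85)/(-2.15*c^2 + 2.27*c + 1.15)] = (-10.578*c^5 + 14.6456*c^4 + 15.7652*c^3 + 5.3392*c^2 - 14.462*c + 8.682)/(4.6225*c^4 - 9.761*c^3 + 0.2079*c^2 + 5.221*c + 1.3225)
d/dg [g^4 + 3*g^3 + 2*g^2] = g*(4*g^2 + 9*g + 4)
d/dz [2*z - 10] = 2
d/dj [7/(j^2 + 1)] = -14*j/(j^2 + 1)^2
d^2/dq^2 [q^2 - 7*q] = 2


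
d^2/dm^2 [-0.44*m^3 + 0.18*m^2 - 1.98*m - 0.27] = 0.36 - 2.64*m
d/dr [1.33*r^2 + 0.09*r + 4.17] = 2.66*r + 0.09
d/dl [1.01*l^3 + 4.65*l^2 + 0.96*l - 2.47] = 3.03*l^2 + 9.3*l + 0.96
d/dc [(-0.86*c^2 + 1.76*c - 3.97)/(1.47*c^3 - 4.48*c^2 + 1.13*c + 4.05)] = (1.2642*c^4 - 5.1744*c^3 + 24.4207*c^2 - 42.5372*c + 11.6141)/(2.1609*c^6 - 13.1712*c^5 + 23.3926*c^4 + 1.7822*c^3 - 35.0111*c^2 + 9.153*c + 16.4025)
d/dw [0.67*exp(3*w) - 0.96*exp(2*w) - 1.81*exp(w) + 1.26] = (2.01*exp(2*w) - 1.92*exp(w) - 1.81)*exp(w)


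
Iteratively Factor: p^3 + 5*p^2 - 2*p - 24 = (p - 2)*(p^2 + 7*p + 12) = (p - 2)*(p + 4)*(p + 3)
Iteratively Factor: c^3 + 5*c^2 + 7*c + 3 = (c + 1)*(c^2 + 4*c + 3) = (c + 1)^2*(c + 3)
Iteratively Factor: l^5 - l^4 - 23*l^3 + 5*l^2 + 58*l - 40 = (l + 2)*(l^4 - 3*l^3 - 17*l^2 + 39*l - 20) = (l - 5)*(l + 2)*(l^3 + 2*l^2 - 7*l + 4) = (l - 5)*(l - 1)*(l + 2)*(l^2 + 3*l - 4) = (l - 5)*(l - 1)^2*(l + 2)*(l + 4)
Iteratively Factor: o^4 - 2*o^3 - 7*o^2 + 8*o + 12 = (o - 3)*(o^3 + o^2 - 4*o - 4) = (o - 3)*(o - 2)*(o^2 + 3*o + 2) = (o - 3)*(o - 2)*(o + 1)*(o + 2)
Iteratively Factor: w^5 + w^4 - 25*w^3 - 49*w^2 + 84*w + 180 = (w + 3)*(w^4 - 2*w^3 - 19*w^2 + 8*w + 60) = (w - 5)*(w + 3)*(w^3 + 3*w^2 - 4*w - 12) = (w - 5)*(w + 2)*(w + 3)*(w^2 + w - 6) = (w - 5)*(w - 2)*(w + 2)*(w + 3)*(w + 3)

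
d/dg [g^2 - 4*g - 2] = 2*g - 4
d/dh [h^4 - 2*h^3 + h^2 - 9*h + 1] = 4*h^3 - 6*h^2 + 2*h - 9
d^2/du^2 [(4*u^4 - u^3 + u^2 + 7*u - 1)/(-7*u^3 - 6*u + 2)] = 2*(119*u^6 - 1323*u^5 + 72*u^4 + 616*u^3 - 594*u^2 + 54*u - 52)/(343*u^9 + 882*u^7 - 294*u^6 + 756*u^5 - 504*u^4 + 300*u^3 - 216*u^2 + 72*u - 8)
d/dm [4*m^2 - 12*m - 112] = 8*m - 12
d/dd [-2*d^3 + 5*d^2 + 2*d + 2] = -6*d^2 + 10*d + 2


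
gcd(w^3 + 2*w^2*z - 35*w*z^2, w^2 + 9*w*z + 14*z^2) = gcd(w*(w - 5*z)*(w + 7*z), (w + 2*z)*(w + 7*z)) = w + 7*z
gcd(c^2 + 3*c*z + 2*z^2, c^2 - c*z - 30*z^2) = 1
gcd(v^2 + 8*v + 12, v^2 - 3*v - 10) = v + 2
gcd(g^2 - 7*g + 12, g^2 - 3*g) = g - 3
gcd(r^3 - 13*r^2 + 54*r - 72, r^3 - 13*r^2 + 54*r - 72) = r^3 - 13*r^2 + 54*r - 72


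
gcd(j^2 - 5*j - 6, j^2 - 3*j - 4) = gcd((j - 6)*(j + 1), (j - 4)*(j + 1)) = j + 1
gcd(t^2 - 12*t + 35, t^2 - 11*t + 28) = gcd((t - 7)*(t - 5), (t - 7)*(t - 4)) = t - 7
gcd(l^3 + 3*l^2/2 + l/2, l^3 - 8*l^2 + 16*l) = l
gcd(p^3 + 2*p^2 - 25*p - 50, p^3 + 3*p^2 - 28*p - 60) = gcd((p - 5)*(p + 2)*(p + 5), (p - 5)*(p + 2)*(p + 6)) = p^2 - 3*p - 10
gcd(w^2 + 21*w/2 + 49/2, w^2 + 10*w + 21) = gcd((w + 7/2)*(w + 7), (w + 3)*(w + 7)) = w + 7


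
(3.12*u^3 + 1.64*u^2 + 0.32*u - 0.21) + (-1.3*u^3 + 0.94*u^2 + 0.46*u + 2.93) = 1.82*u^3 + 2.58*u^2 + 0.78*u + 2.72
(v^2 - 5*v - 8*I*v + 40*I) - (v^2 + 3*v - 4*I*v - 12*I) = -8*v - 4*I*v + 52*I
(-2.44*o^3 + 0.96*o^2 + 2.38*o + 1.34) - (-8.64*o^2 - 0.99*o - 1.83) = -2.44*o^3 + 9.6*o^2 + 3.37*o + 3.17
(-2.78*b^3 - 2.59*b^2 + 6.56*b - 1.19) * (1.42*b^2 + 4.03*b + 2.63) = -3.9476*b^5 - 14.8812*b^4 - 8.4339*b^3 + 17.9353*b^2 + 12.4571*b - 3.1297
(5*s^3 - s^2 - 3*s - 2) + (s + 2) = 5*s^3 - s^2 - 2*s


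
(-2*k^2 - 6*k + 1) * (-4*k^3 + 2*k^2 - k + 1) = 8*k^5 + 20*k^4 - 14*k^3 + 6*k^2 - 7*k + 1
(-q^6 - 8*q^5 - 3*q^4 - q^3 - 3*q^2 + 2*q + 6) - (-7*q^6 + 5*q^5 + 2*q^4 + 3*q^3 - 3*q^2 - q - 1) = 6*q^6 - 13*q^5 - 5*q^4 - 4*q^3 + 3*q + 7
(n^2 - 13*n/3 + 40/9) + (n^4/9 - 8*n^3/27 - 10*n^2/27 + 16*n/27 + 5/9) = n^4/9 - 8*n^3/27 + 17*n^2/27 - 101*n/27 + 5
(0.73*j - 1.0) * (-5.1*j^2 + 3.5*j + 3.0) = -3.723*j^3 + 7.655*j^2 - 1.31*j - 3.0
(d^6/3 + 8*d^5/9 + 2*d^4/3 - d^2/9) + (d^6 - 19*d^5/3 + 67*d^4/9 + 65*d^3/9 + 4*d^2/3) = 4*d^6/3 - 49*d^5/9 + 73*d^4/9 + 65*d^3/9 + 11*d^2/9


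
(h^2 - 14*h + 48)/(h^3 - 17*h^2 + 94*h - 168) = (h - 8)/(h^2 - 11*h + 28)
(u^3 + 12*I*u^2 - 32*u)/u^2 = u + 12*I - 32/u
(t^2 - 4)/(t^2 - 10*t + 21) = (t^2 - 4)/(t^2 - 10*t + 21)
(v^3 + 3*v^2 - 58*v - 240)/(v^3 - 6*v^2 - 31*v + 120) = (v + 6)/(v - 3)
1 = 1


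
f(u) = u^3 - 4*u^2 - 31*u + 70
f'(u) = 3*u^2 - 8*u - 31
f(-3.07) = 98.54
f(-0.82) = 92.18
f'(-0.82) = -22.42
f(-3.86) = 72.55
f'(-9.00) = 284.00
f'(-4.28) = 58.20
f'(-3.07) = 21.83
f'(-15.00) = 764.00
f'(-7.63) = 204.69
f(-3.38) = 90.47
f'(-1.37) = -14.41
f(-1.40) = 102.82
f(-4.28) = 51.00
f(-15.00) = -3740.00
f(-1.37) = 102.39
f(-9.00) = -704.00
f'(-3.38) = 30.31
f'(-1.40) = -13.92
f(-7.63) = -370.53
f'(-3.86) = 44.58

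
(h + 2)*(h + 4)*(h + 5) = h^3 + 11*h^2 + 38*h + 40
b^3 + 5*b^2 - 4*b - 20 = (b - 2)*(b + 2)*(b + 5)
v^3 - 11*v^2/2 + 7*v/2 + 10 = (v - 4)*(v - 5/2)*(v + 1)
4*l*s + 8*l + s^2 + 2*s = (4*l + s)*(s + 2)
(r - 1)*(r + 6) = r^2 + 5*r - 6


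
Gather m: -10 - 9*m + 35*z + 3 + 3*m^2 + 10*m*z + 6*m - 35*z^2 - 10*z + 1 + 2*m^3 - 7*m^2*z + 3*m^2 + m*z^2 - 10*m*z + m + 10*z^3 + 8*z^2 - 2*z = 2*m^3 + m^2*(6 - 7*z) + m*(z^2 - 2) + 10*z^3 - 27*z^2 + 23*z - 6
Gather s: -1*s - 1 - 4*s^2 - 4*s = -4*s^2 - 5*s - 1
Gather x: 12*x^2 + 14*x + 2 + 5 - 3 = 12*x^2 + 14*x + 4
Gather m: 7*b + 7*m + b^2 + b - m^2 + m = b^2 + 8*b - m^2 + 8*m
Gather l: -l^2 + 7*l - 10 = -l^2 + 7*l - 10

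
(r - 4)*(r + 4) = r^2 - 16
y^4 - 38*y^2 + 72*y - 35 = (y - 5)*(y - 1)^2*(y + 7)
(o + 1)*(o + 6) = o^2 + 7*o + 6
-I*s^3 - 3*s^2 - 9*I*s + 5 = (s - 5*I)*(s + I)*(-I*s + 1)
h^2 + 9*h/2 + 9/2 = (h + 3/2)*(h + 3)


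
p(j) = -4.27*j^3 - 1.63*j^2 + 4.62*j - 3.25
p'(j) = -12.81*j^2 - 3.26*j + 4.62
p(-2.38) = 34.09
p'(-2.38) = -60.18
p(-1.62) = 3.14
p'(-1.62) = -23.72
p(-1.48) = 0.18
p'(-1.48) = -18.61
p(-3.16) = 100.61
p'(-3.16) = -112.99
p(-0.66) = -5.78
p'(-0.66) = 1.19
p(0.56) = -1.92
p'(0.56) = -1.22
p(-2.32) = 30.58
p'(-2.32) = -56.77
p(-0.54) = -5.55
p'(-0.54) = 2.65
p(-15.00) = 13971.95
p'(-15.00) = -2828.73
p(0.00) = -3.25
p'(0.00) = 4.62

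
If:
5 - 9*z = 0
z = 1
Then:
No Solution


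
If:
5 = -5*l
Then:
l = -1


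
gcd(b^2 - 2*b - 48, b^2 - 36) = b + 6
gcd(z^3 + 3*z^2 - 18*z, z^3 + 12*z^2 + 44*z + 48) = z + 6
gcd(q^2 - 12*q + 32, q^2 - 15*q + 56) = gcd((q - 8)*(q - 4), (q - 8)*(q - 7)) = q - 8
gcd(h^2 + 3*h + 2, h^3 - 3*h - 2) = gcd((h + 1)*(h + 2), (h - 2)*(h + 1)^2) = h + 1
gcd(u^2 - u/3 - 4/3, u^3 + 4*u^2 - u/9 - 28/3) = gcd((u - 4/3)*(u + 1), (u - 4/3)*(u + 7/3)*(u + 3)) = u - 4/3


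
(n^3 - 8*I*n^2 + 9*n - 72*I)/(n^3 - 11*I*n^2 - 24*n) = (n + 3*I)/n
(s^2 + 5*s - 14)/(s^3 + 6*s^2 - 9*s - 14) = 1/(s + 1)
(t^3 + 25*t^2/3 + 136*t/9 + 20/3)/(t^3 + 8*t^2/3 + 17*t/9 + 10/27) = 3*(t + 6)/(3*t + 1)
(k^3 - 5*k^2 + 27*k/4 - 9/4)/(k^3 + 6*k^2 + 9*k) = (4*k^3 - 20*k^2 + 27*k - 9)/(4*k*(k^2 + 6*k + 9))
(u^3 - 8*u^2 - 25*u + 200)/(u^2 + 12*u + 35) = (u^2 - 13*u + 40)/(u + 7)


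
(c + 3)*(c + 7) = c^2 + 10*c + 21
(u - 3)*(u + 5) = u^2 + 2*u - 15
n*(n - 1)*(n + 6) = n^3 + 5*n^2 - 6*n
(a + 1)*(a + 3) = a^2 + 4*a + 3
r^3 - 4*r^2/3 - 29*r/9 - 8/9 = (r - 8/3)*(r + 1/3)*(r + 1)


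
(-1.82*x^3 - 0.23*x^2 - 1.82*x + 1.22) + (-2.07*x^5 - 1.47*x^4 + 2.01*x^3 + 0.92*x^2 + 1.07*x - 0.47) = -2.07*x^5 - 1.47*x^4 + 0.19*x^3 + 0.69*x^2 - 0.75*x + 0.75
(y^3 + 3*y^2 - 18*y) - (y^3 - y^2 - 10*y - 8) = 4*y^2 - 8*y + 8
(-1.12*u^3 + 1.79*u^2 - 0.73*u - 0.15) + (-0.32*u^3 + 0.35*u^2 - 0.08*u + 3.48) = -1.44*u^3 + 2.14*u^2 - 0.81*u + 3.33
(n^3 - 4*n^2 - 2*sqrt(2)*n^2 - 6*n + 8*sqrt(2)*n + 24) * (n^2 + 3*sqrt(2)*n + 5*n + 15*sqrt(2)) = n^5 + n^4 + sqrt(2)*n^4 - 38*n^3 + sqrt(2)*n^3 - 38*sqrt(2)*n^2 - 18*n^2 - 18*sqrt(2)*n + 360*n + 360*sqrt(2)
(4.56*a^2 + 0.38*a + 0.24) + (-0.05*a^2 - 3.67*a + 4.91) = 4.51*a^2 - 3.29*a + 5.15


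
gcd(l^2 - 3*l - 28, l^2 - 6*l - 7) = l - 7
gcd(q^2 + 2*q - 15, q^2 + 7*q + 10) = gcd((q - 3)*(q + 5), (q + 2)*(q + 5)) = q + 5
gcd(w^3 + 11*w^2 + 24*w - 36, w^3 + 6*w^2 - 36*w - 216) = w^2 + 12*w + 36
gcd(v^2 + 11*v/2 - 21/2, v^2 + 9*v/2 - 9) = v - 3/2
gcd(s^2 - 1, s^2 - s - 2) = s + 1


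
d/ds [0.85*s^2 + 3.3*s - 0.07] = 1.7*s + 3.3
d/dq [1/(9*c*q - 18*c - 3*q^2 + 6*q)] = (-3*c + 2*q - 2)/(3*(3*c*q - 6*c - q^2 + 2*q)^2)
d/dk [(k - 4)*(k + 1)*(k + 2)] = 3*k^2 - 2*k - 10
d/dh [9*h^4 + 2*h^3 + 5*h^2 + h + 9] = 36*h^3 + 6*h^2 + 10*h + 1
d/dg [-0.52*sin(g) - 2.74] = -0.52*cos(g)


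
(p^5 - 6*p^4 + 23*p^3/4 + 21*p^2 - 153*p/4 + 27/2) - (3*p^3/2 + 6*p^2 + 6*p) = p^5 - 6*p^4 + 17*p^3/4 + 15*p^2 - 177*p/4 + 27/2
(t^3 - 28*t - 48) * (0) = 0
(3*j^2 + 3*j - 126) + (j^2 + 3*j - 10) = 4*j^2 + 6*j - 136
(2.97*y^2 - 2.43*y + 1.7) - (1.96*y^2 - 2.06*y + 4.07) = 1.01*y^2 - 0.37*y - 2.37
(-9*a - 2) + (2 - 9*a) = -18*a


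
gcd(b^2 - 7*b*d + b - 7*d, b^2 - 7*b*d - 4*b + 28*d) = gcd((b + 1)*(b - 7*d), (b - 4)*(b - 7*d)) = b - 7*d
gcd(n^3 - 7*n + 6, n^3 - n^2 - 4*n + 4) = n^2 - 3*n + 2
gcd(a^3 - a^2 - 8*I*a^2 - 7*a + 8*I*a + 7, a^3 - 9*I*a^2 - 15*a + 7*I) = a^2 - 8*I*a - 7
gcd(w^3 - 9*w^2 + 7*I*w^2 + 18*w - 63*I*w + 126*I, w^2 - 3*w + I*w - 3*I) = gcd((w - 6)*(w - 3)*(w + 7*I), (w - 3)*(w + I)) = w - 3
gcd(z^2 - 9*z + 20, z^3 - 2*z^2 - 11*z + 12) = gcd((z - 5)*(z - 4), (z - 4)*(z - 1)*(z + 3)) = z - 4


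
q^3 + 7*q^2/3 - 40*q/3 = q*(q - 8/3)*(q + 5)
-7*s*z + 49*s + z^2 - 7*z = (-7*s + z)*(z - 7)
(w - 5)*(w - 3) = w^2 - 8*w + 15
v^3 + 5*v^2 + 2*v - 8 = (v - 1)*(v + 2)*(v + 4)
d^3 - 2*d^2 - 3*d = d*(d - 3)*(d + 1)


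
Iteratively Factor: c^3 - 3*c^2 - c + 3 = (c - 3)*(c^2 - 1) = (c - 3)*(c - 1)*(c + 1)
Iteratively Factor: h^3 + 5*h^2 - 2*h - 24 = (h - 2)*(h^2 + 7*h + 12) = (h - 2)*(h + 3)*(h + 4)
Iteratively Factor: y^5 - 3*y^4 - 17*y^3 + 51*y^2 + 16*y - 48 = (y - 4)*(y^4 + y^3 - 13*y^2 - y + 12) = (y - 4)*(y - 3)*(y^3 + 4*y^2 - y - 4) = (y - 4)*(y - 3)*(y + 1)*(y^2 + 3*y - 4) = (y - 4)*(y - 3)*(y + 1)*(y + 4)*(y - 1)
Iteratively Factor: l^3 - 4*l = (l - 2)*(l^2 + 2*l) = (l - 2)*(l + 2)*(l)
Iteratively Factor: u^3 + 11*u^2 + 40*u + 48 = (u + 4)*(u^2 + 7*u + 12) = (u + 3)*(u + 4)*(u + 4)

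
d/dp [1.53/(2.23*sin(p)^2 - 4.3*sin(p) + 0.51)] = (6.579 - 6.8238*sin(p))*cos(p)/(2.23*sin(p)^2 - 4.3*sin(p) + 0.51)^2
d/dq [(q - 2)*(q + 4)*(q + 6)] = 3*q^2 + 16*q + 4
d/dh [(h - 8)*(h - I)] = 2*h - 8 - I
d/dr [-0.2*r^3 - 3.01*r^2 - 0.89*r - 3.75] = -0.6*r^2 - 6.02*r - 0.89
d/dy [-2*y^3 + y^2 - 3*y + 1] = -6*y^2 + 2*y - 3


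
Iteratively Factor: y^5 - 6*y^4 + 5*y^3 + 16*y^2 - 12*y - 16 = (y - 2)*(y^4 - 4*y^3 - 3*y^2 + 10*y + 8) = (y - 2)*(y + 1)*(y^3 - 5*y^2 + 2*y + 8) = (y - 2)*(y + 1)^2*(y^2 - 6*y + 8) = (y - 4)*(y - 2)*(y + 1)^2*(y - 2)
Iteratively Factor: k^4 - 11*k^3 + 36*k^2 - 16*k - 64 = (k - 4)*(k^3 - 7*k^2 + 8*k + 16) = (k - 4)^2*(k^2 - 3*k - 4) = (k - 4)^3*(k + 1)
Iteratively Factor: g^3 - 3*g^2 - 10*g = (g)*(g^2 - 3*g - 10) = g*(g + 2)*(g - 5)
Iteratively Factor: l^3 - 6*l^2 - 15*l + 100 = (l - 5)*(l^2 - l - 20) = (l - 5)*(l + 4)*(l - 5)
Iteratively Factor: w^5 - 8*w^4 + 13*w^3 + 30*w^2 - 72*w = (w + 2)*(w^4 - 10*w^3 + 33*w^2 - 36*w) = (w - 3)*(w + 2)*(w^3 - 7*w^2 + 12*w) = w*(w - 3)*(w + 2)*(w^2 - 7*w + 12) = w*(w - 4)*(w - 3)*(w + 2)*(w - 3)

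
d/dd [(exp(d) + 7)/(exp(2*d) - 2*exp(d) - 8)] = (2*(1 - exp(d))*(exp(d) + 7) + exp(2*d) - 2*exp(d) - 8)*exp(d)/(-exp(2*d) + 2*exp(d) + 8)^2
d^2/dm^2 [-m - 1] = 0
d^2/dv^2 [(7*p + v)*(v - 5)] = 2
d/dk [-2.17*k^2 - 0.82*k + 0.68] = -4.34*k - 0.82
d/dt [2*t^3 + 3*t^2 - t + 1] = 6*t^2 + 6*t - 1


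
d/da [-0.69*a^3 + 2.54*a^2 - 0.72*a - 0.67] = -2.07*a^2 + 5.08*a - 0.72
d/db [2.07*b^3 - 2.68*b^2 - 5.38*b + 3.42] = 6.21*b^2 - 5.36*b - 5.38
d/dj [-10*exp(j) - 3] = -10*exp(j)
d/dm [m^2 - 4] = 2*m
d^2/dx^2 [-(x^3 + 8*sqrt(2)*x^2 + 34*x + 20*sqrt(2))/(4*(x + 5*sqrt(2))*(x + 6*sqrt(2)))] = 20*(-x^3 - 15*sqrt(2)*x^2 - 150*x - 250*sqrt(2))/(x^6 + 33*sqrt(2)*x^5 + 906*x^4 + 6622*sqrt(2)*x^3 + 54360*x^2 + 118800*sqrt(2)*x + 216000)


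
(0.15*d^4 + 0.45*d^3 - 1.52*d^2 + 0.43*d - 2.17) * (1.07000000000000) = 0.1605*d^4 + 0.4815*d^3 - 1.6264*d^2 + 0.4601*d - 2.3219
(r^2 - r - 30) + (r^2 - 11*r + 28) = 2*r^2 - 12*r - 2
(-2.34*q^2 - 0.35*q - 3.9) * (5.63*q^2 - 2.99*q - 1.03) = -13.1742*q^4 + 5.0261*q^3 - 18.5003*q^2 + 12.0215*q + 4.017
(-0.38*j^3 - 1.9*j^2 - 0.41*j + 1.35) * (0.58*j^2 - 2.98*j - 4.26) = -0.2204*j^5 + 0.0304000000000002*j^4 + 7.043*j^3 + 10.0988*j^2 - 2.2764*j - 5.751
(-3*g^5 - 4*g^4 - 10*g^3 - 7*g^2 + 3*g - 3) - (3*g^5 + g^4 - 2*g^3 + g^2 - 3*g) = -6*g^5 - 5*g^4 - 8*g^3 - 8*g^2 + 6*g - 3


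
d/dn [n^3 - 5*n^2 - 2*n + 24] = 3*n^2 - 10*n - 2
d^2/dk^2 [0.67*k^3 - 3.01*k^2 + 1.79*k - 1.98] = 4.02*k - 6.02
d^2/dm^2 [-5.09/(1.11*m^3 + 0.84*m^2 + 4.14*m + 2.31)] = ((33.8994*m + 8.5512)*(1.11*m^3 + 0.84*m^2 + 4.14*m + 2.31) - 5.09*(3.33*m^2 + 1.68*m + 4.14)*(6.66*m^2 + 3.36*m + 8.28))/(1.11*m^3 + 0.84*m^2 + 4.14*m + 2.31)^3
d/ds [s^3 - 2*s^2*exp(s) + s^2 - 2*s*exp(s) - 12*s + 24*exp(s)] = -2*s^2*exp(s) + 3*s^2 - 6*s*exp(s) + 2*s + 22*exp(s) - 12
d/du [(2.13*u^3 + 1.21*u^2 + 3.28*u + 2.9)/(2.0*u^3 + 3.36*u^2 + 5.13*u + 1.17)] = (4.7368*u^4 + 8.73379999999999*u^3 - 14.7372*u^2 - 16.6566*u - 11.0394)/(4.0*u^6 + 13.44*u^5 + 31.8096*u^4 + 39.1536*u^3 + 34.1793*u^2 + 12.0042*u + 1.3689)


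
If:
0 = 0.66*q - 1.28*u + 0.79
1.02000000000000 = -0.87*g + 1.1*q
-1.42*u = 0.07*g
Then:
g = -2.40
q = -0.97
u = 0.12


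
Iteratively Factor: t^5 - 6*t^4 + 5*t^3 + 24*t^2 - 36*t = (t - 2)*(t^4 - 4*t^3 - 3*t^2 + 18*t) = t*(t - 2)*(t^3 - 4*t^2 - 3*t + 18) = t*(t - 3)*(t - 2)*(t^2 - t - 6) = t*(t - 3)*(t - 2)*(t + 2)*(t - 3)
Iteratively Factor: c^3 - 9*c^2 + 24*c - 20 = (c - 2)*(c^2 - 7*c + 10) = (c - 5)*(c - 2)*(c - 2)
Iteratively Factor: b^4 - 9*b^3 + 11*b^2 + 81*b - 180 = (b - 5)*(b^3 - 4*b^2 - 9*b + 36) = (b - 5)*(b - 3)*(b^2 - b - 12) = (b - 5)*(b - 3)*(b + 3)*(b - 4)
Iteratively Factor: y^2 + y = (y + 1)*(y)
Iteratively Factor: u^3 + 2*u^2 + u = (u + 1)*(u^2 + u) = (u + 1)^2*(u)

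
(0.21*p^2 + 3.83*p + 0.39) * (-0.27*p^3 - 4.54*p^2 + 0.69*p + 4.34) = -0.0567*p^5 - 1.9875*p^4 - 17.3486*p^3 + 1.7835*p^2 + 16.8913*p + 1.6926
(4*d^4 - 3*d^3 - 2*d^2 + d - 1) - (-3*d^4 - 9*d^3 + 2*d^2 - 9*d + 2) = 7*d^4 + 6*d^3 - 4*d^2 + 10*d - 3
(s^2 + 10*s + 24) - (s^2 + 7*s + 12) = 3*s + 12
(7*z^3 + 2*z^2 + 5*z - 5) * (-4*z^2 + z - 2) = -28*z^5 - z^4 - 32*z^3 + 21*z^2 - 15*z + 10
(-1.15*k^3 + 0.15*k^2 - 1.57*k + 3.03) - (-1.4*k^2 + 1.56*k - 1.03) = -1.15*k^3 + 1.55*k^2 - 3.13*k + 4.06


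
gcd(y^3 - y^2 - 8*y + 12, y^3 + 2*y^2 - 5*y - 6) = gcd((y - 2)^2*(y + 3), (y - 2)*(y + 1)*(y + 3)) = y^2 + y - 6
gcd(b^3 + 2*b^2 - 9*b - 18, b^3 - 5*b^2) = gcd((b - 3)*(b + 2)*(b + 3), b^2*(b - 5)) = 1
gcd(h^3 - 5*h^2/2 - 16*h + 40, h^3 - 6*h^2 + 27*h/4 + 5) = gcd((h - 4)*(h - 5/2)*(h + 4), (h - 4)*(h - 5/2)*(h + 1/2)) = h^2 - 13*h/2 + 10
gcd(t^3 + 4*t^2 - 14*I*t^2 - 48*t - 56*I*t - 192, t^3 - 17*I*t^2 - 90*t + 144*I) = t^2 - 14*I*t - 48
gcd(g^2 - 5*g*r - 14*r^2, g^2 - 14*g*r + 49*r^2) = -g + 7*r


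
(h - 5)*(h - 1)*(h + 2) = h^3 - 4*h^2 - 7*h + 10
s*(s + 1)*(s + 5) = s^3 + 6*s^2 + 5*s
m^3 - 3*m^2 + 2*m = m*(m - 2)*(m - 1)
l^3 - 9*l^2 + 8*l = l*(l - 8)*(l - 1)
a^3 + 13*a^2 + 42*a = a*(a + 6)*(a + 7)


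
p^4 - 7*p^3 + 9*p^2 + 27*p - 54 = (p - 3)^3*(p + 2)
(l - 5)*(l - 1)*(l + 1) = l^3 - 5*l^2 - l + 5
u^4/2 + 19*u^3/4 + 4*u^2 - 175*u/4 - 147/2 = (u/2 + 1)*(u - 3)*(u + 7/2)*(u + 7)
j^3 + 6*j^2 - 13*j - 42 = (j - 3)*(j + 2)*(j + 7)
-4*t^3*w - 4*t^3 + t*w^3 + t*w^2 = (-2*t + w)*(2*t + w)*(t*w + t)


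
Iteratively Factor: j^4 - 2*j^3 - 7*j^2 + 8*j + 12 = (j + 1)*(j^3 - 3*j^2 - 4*j + 12) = (j - 2)*(j + 1)*(j^2 - j - 6) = (j - 2)*(j + 1)*(j + 2)*(j - 3)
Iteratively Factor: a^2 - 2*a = (a)*(a - 2)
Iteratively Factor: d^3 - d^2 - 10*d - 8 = (d + 2)*(d^2 - 3*d - 4) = (d + 1)*(d + 2)*(d - 4)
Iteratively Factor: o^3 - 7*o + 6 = (o - 1)*(o^2 + o - 6) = (o - 2)*(o - 1)*(o + 3)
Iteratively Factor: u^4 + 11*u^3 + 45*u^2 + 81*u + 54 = (u + 3)*(u^3 + 8*u^2 + 21*u + 18) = (u + 3)^2*(u^2 + 5*u + 6) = (u + 2)*(u + 3)^2*(u + 3)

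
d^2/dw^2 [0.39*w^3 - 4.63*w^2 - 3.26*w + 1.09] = 2.34*w - 9.26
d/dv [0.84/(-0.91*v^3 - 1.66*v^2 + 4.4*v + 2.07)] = (2.2932*v^2 + 2.7888*v - 3.696)/(0.91*v^3 + 1.66*v^2 - 4.4*v - 2.07)^2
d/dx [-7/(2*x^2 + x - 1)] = 7*(4*x + 1)/(2*x^2 + x - 1)^2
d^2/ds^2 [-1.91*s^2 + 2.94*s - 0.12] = -3.82000000000000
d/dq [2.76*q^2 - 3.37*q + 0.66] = 5.52*q - 3.37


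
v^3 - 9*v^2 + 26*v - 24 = (v - 4)*(v - 3)*(v - 2)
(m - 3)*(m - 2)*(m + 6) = m^3 + m^2 - 24*m + 36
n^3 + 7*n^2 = n^2*(n + 7)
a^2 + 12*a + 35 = (a + 5)*(a + 7)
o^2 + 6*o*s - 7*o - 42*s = (o - 7)*(o + 6*s)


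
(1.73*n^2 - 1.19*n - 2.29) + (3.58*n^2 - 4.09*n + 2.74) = 5.31*n^2 - 5.28*n + 0.45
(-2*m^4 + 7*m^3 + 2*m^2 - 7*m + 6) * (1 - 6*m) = 12*m^5 - 44*m^4 - 5*m^3 + 44*m^2 - 43*m + 6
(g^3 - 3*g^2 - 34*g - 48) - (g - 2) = g^3 - 3*g^2 - 35*g - 46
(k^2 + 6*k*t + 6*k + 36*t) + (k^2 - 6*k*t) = 2*k^2 + 6*k + 36*t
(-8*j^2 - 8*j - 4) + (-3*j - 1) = -8*j^2 - 11*j - 5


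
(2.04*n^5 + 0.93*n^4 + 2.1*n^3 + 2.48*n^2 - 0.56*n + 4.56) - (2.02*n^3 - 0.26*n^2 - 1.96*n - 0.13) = 2.04*n^5 + 0.93*n^4 + 0.0800000000000001*n^3 + 2.74*n^2 + 1.4*n + 4.69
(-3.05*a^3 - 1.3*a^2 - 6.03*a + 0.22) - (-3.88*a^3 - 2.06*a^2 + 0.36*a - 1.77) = 0.83*a^3 + 0.76*a^2 - 6.39*a + 1.99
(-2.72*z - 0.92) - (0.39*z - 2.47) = 1.55 - 3.11*z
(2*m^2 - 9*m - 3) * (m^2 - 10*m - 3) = 2*m^4 - 29*m^3 + 81*m^2 + 57*m + 9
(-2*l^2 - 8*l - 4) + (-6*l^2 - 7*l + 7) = -8*l^2 - 15*l + 3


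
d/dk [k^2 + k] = 2*k + 1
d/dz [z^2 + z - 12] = 2*z + 1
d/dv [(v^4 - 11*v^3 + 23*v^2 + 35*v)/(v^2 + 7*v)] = 2*(v^3 + 5*v^2 - 77*v + 63)/(v^2 + 14*v + 49)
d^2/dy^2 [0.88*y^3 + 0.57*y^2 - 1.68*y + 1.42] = 5.28*y + 1.14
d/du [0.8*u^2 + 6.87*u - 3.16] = 1.6*u + 6.87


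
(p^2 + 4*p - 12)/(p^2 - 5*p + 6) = (p + 6)/(p - 3)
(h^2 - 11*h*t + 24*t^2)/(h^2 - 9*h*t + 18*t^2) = (-h + 8*t)/(-h + 6*t)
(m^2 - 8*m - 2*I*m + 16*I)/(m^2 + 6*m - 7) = (m^2 - 8*m - 2*I*m + 16*I)/(m^2 + 6*m - 7)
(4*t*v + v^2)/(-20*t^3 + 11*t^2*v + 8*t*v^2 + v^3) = v/(-5*t^2 + 4*t*v + v^2)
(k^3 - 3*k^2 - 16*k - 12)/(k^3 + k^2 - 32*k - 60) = (k + 1)/(k + 5)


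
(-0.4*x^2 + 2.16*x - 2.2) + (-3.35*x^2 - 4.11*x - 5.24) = -3.75*x^2 - 1.95*x - 7.44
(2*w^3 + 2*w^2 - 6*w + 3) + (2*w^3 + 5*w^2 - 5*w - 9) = 4*w^3 + 7*w^2 - 11*w - 6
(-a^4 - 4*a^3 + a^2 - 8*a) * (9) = -9*a^4 - 36*a^3 + 9*a^2 - 72*a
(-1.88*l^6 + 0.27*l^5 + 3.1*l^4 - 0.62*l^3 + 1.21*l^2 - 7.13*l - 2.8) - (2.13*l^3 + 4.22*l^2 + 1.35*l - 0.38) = -1.88*l^6 + 0.27*l^5 + 3.1*l^4 - 2.75*l^3 - 3.01*l^2 - 8.48*l - 2.42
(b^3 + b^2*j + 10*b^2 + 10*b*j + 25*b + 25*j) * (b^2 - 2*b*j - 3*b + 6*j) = b^5 - b^4*j + 7*b^4 - 2*b^3*j^2 - 7*b^3*j - 5*b^3 - 14*b^2*j^2 + 5*b^2*j - 75*b^2 + 10*b*j^2 + 75*b*j + 150*j^2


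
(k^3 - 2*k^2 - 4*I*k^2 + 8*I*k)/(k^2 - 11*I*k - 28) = k*(k - 2)/(k - 7*I)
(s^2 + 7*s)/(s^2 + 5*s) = (s + 7)/(s + 5)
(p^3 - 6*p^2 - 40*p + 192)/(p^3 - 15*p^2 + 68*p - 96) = (p + 6)/(p - 3)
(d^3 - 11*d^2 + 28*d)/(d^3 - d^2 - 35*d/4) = 4*(-d^2 + 11*d - 28)/(-4*d^2 + 4*d + 35)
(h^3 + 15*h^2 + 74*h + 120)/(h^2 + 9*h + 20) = h + 6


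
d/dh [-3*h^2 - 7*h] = -6*h - 7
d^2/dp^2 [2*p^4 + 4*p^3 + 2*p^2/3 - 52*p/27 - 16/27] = 24*p^2 + 24*p + 4/3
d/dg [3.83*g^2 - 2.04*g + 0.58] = 7.66*g - 2.04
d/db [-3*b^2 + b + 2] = 1 - 6*b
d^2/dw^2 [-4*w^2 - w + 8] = -8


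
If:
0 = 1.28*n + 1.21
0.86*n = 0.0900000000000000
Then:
No Solution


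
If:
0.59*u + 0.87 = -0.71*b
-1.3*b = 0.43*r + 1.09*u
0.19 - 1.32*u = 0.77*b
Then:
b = -2.61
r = 3.67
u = 1.67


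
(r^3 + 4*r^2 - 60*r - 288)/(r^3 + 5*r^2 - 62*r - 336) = (r + 6)/(r + 7)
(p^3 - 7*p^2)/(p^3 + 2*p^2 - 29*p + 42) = p^2*(p - 7)/(p^3 + 2*p^2 - 29*p + 42)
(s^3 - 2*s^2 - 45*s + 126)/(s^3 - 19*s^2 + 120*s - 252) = (s^2 + 4*s - 21)/(s^2 - 13*s + 42)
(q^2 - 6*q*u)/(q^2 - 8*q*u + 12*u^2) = q/(q - 2*u)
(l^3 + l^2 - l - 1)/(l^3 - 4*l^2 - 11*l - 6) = (l - 1)/(l - 6)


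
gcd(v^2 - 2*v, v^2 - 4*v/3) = v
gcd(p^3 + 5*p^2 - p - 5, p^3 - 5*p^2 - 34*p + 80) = p + 5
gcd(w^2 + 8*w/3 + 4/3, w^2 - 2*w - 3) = 1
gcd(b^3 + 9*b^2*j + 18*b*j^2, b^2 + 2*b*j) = b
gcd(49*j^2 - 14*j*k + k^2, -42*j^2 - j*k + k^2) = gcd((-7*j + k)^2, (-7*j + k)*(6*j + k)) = 7*j - k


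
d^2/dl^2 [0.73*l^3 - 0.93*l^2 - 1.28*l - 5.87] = 4.38*l - 1.86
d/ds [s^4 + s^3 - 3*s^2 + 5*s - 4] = 4*s^3 + 3*s^2 - 6*s + 5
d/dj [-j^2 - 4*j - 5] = -2*j - 4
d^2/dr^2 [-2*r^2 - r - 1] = -4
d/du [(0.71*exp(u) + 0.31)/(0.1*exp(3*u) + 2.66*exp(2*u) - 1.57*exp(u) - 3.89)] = (-(0.71*exp(u) + 0.31)*(0.3*exp(2*u) + 5.32*exp(u) - 1.57) + 0.071*exp(3*u) + 1.8886*exp(2*u) - 1.1147*exp(u) - 2.7619)*exp(u)/(0.1*exp(3*u) + 2.66*exp(2*u) - 1.57*exp(u) - 3.89)^2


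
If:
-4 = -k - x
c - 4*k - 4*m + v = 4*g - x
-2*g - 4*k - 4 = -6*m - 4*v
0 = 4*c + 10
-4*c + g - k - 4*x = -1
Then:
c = -5/2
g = 3*x - 7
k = 4 - x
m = 2 - 13*x/11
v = 25*x/11 - 3/2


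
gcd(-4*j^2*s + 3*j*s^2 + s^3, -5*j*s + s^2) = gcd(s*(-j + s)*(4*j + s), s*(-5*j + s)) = s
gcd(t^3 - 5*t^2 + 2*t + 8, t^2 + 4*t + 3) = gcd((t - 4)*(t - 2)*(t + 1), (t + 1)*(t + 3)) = t + 1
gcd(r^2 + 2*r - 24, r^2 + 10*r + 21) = 1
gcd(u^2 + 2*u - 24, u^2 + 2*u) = 1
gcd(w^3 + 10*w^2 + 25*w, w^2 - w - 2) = 1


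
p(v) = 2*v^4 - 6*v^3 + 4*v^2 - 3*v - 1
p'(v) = 8*v^3 - 18*v^2 + 8*v - 3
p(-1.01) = 14.37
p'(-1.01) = -37.68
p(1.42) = -6.24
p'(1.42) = -5.03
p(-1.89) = 84.99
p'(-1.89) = -136.43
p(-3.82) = 829.16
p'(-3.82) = -742.17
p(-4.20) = 1149.03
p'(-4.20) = -946.82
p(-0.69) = 5.40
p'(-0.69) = -19.72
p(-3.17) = 441.80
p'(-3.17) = -464.08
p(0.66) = -2.58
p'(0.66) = -3.26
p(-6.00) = 4049.00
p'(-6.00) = -2427.00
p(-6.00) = 4049.00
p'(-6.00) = -2427.00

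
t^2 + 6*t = t*(t + 6)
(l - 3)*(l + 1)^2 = l^3 - l^2 - 5*l - 3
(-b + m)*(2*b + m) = -2*b^2 + b*m + m^2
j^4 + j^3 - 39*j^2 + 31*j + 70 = (j - 5)*(j - 2)*(j + 1)*(j + 7)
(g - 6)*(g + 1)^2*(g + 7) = g^4 + 3*g^3 - 39*g^2 - 83*g - 42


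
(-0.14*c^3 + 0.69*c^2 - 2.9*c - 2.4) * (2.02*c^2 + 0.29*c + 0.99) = -0.2828*c^5 + 1.3532*c^4 - 5.7965*c^3 - 5.0059*c^2 - 3.567*c - 2.376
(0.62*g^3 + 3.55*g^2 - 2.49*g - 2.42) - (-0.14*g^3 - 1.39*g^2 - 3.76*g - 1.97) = 0.76*g^3 + 4.94*g^2 + 1.27*g - 0.45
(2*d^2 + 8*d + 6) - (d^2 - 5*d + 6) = d^2 + 13*d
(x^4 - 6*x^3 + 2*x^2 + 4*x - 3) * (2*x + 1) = 2*x^5 - 11*x^4 - 2*x^3 + 10*x^2 - 2*x - 3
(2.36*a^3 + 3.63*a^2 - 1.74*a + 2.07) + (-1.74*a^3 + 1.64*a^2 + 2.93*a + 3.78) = 0.62*a^3 + 5.27*a^2 + 1.19*a + 5.85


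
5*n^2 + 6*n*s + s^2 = (n + s)*(5*n + s)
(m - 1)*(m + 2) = m^2 + m - 2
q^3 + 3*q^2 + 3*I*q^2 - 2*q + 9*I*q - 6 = (q + 3)*(q + I)*(q + 2*I)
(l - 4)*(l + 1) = l^2 - 3*l - 4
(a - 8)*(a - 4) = a^2 - 12*a + 32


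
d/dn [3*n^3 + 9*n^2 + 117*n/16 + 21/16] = 9*n^2 + 18*n + 117/16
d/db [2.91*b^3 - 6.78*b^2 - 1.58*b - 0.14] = 8.73*b^2 - 13.56*b - 1.58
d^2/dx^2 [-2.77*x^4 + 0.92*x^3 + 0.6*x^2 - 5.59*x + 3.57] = -33.24*x^2 + 5.52*x + 1.2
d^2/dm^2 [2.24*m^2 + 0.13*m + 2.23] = 4.48000000000000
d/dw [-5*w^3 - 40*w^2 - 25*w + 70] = -15*w^2 - 80*w - 25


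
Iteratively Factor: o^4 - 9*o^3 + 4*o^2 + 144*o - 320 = (o + 4)*(o^3 - 13*o^2 + 56*o - 80) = (o - 4)*(o + 4)*(o^2 - 9*o + 20) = (o - 4)^2*(o + 4)*(o - 5)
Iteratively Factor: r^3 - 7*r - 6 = (r + 1)*(r^2 - r - 6) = (r + 1)*(r + 2)*(r - 3)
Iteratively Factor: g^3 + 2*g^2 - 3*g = (g - 1)*(g^2 + 3*g) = g*(g - 1)*(g + 3)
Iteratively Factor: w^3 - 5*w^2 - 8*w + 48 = (w + 3)*(w^2 - 8*w + 16) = (w - 4)*(w + 3)*(w - 4)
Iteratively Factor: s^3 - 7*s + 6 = (s - 1)*(s^2 + s - 6) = (s - 1)*(s + 3)*(s - 2)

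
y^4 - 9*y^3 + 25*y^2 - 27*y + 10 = (y - 5)*(y - 2)*(y - 1)^2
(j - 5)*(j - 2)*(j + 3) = j^3 - 4*j^2 - 11*j + 30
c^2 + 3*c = c*(c + 3)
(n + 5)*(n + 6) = n^2 + 11*n + 30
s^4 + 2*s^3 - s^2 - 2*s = s*(s - 1)*(s + 1)*(s + 2)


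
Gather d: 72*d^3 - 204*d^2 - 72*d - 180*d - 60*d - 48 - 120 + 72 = 72*d^3 - 204*d^2 - 312*d - 96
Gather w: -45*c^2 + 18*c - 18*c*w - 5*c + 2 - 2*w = -45*c^2 + 13*c + w*(-18*c - 2) + 2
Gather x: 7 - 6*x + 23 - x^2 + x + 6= -x^2 - 5*x + 36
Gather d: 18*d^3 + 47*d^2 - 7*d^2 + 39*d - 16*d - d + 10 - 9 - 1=18*d^3 + 40*d^2 + 22*d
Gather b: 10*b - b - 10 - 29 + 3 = 9*b - 36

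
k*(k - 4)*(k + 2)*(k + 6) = k^4 + 4*k^3 - 20*k^2 - 48*k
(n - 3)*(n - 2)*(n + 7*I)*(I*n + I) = I*n^4 - 7*n^3 - 4*I*n^3 + 28*n^2 + I*n^2 - 7*n + 6*I*n - 42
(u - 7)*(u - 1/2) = u^2 - 15*u/2 + 7/2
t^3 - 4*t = t*(t - 2)*(t + 2)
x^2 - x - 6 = (x - 3)*(x + 2)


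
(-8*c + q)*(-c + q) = 8*c^2 - 9*c*q + q^2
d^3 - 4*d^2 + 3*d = d*(d - 3)*(d - 1)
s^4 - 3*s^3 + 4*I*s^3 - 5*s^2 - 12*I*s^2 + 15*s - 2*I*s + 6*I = (s - 3)*(s + I)^2*(s + 2*I)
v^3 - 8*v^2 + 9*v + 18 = (v - 6)*(v - 3)*(v + 1)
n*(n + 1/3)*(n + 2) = n^3 + 7*n^2/3 + 2*n/3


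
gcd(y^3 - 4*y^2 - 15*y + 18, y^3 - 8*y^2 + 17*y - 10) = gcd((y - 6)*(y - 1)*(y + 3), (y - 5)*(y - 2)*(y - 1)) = y - 1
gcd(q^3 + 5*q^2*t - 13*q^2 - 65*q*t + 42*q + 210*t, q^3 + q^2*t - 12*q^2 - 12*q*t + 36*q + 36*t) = q - 6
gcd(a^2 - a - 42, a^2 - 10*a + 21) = a - 7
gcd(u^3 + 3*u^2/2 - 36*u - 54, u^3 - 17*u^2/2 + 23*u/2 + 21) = u - 6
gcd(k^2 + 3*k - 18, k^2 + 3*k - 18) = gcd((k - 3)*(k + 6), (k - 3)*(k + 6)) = k^2 + 3*k - 18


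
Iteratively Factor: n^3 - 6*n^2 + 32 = (n + 2)*(n^2 - 8*n + 16) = (n - 4)*(n + 2)*(n - 4)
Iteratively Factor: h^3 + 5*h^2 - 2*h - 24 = (h + 3)*(h^2 + 2*h - 8) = (h - 2)*(h + 3)*(h + 4)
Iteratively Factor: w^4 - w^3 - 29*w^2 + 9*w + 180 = (w - 3)*(w^3 + 2*w^2 - 23*w - 60) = (w - 3)*(w + 3)*(w^2 - w - 20) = (w - 5)*(w - 3)*(w + 3)*(w + 4)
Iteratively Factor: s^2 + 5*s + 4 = (s + 4)*(s + 1)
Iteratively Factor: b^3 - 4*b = (b)*(b^2 - 4) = b*(b - 2)*(b + 2)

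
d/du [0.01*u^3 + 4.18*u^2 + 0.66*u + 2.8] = 0.03*u^2 + 8.36*u + 0.66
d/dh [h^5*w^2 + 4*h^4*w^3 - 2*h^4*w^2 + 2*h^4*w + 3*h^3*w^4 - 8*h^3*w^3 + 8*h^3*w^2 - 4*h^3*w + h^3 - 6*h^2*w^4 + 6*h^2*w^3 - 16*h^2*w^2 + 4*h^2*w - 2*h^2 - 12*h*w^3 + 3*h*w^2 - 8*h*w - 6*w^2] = 5*h^4*w^2 + 16*h^3*w^3 - 8*h^3*w^2 + 8*h^3*w + 9*h^2*w^4 - 24*h^2*w^3 + 24*h^2*w^2 - 12*h^2*w + 3*h^2 - 12*h*w^4 + 12*h*w^3 - 32*h*w^2 + 8*h*w - 4*h - 12*w^3 + 3*w^2 - 8*w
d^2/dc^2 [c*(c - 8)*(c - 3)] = 6*c - 22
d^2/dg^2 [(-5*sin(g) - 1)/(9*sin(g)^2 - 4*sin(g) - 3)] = (-405*sin(g)^5 - 504*sin(g)^4 + 108*sin(g)^3 + 422*sin(g)^2 + 561*sin(g) - 34)/(-9*sin(g)^2 + 4*sin(g) + 3)^3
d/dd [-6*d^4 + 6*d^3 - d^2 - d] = -24*d^3 + 18*d^2 - 2*d - 1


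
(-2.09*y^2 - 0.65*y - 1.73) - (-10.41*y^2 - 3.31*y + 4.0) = 8.32*y^2 + 2.66*y - 5.73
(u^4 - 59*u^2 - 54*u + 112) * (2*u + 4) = 2*u^5 + 4*u^4 - 118*u^3 - 344*u^2 + 8*u + 448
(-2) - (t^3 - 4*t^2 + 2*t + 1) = -t^3 + 4*t^2 - 2*t - 3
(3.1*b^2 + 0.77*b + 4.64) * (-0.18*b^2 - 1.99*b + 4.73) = -0.558*b^4 - 6.3076*b^3 + 12.2955*b^2 - 5.5915*b + 21.9472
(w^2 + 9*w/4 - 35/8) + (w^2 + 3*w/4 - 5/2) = 2*w^2 + 3*w - 55/8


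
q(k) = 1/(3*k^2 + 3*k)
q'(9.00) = 0.00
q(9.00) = 0.00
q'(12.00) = 0.00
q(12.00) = 0.00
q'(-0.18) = -9.79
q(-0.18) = -2.26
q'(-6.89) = 0.00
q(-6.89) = 0.01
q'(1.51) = -0.09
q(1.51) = 0.09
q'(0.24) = -5.57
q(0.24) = 1.12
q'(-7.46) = 0.00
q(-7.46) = 0.01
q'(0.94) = -0.29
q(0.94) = 0.18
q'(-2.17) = 0.17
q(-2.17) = 0.13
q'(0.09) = -40.87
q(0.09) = 3.40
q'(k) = (-6*k - 3)/(3*k^2 + 3*k)^2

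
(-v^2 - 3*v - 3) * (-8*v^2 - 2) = 8*v^4 + 24*v^3 + 26*v^2 + 6*v + 6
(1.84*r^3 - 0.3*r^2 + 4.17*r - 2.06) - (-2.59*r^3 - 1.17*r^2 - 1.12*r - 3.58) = 4.43*r^3 + 0.87*r^2 + 5.29*r + 1.52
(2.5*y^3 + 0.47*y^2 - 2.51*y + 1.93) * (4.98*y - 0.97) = 12.45*y^4 - 0.0843999999999996*y^3 - 12.9557*y^2 + 12.0461*y - 1.8721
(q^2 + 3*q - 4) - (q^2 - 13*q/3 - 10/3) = 22*q/3 - 2/3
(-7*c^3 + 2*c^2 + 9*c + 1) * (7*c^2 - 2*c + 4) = -49*c^5 + 28*c^4 + 31*c^3 - 3*c^2 + 34*c + 4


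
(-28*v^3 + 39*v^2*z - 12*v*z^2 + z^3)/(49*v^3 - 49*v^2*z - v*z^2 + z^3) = (-4*v + z)/(7*v + z)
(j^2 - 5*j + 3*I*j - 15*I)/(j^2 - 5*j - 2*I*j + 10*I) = (j + 3*I)/(j - 2*I)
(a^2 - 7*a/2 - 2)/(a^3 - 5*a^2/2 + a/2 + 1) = (a - 4)/(a^2 - 3*a + 2)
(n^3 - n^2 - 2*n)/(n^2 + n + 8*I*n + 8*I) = n*(n - 2)/(n + 8*I)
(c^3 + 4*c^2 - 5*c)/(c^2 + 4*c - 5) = c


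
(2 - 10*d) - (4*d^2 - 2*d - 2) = -4*d^2 - 8*d + 4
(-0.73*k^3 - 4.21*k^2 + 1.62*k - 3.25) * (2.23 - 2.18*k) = 1.5914*k^4 + 7.5499*k^3 - 12.9199*k^2 + 10.6976*k - 7.2475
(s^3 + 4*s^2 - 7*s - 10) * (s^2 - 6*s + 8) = s^5 - 2*s^4 - 23*s^3 + 64*s^2 + 4*s - 80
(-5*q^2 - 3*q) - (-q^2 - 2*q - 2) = -4*q^2 - q + 2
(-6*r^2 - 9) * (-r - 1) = 6*r^3 + 6*r^2 + 9*r + 9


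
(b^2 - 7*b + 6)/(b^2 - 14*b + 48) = (b - 1)/(b - 8)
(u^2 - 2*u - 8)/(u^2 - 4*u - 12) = (u - 4)/(u - 6)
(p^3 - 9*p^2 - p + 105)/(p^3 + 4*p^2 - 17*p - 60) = (p^2 - 12*p + 35)/(p^2 + p - 20)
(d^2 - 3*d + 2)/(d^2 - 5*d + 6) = (d - 1)/(d - 3)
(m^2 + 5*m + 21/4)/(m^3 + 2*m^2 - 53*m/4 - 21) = (2*m + 7)/(2*m^2 + m - 28)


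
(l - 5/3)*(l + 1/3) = l^2 - 4*l/3 - 5/9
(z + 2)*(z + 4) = z^2 + 6*z + 8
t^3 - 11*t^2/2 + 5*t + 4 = (t - 4)*(t - 2)*(t + 1/2)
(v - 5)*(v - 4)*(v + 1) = v^3 - 8*v^2 + 11*v + 20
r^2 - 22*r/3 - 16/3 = (r - 8)*(r + 2/3)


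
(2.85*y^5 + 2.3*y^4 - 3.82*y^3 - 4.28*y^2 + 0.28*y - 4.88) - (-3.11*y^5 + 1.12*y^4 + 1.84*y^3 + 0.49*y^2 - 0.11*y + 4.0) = 5.96*y^5 + 1.18*y^4 - 5.66*y^3 - 4.77*y^2 + 0.39*y - 8.88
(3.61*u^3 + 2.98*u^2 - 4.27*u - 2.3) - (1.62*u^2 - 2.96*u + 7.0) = 3.61*u^3 + 1.36*u^2 - 1.31*u - 9.3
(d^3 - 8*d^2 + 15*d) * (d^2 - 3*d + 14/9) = d^5 - 11*d^4 + 365*d^3/9 - 517*d^2/9 + 70*d/3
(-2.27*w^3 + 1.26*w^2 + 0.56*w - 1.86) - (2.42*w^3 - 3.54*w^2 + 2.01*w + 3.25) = -4.69*w^3 + 4.8*w^2 - 1.45*w - 5.11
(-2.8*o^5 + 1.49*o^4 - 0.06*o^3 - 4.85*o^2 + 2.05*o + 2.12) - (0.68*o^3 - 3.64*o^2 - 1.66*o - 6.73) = -2.8*o^5 + 1.49*o^4 - 0.74*o^3 - 1.21*o^2 + 3.71*o + 8.85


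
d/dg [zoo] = 0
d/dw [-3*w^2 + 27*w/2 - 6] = 27/2 - 6*w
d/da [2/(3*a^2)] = -4/(3*a^3)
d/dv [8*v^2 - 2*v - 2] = 16*v - 2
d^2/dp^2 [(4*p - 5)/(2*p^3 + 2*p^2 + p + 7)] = 2*((4*p - 5)*(6*p^2 + 4*p + 1)^2 - 2*(12*p^2 + 8*p + (3*p + 1)*(4*p - 5) + 2)*(2*p^3 + 2*p^2 + p + 7))/(2*p^3 + 2*p^2 + p + 7)^3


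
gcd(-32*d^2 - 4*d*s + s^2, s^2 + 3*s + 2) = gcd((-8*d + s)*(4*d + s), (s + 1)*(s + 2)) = 1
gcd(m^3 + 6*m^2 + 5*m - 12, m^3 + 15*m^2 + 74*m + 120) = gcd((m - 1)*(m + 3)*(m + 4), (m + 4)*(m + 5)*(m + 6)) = m + 4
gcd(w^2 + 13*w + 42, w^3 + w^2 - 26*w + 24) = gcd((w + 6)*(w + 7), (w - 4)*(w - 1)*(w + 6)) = w + 6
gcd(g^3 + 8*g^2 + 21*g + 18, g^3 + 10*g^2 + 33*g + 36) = g^2 + 6*g + 9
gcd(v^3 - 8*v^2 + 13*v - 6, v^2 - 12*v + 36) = v - 6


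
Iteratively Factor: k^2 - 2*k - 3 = (k + 1)*(k - 3)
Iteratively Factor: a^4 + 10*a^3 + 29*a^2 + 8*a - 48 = (a + 3)*(a^3 + 7*a^2 + 8*a - 16) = (a - 1)*(a + 3)*(a^2 + 8*a + 16) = (a - 1)*(a + 3)*(a + 4)*(a + 4)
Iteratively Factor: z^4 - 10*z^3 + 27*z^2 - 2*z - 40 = (z - 2)*(z^3 - 8*z^2 + 11*z + 20) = (z - 4)*(z - 2)*(z^2 - 4*z - 5) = (z - 5)*(z - 4)*(z - 2)*(z + 1)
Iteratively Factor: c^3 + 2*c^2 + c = (c + 1)*(c^2 + c) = c*(c + 1)*(c + 1)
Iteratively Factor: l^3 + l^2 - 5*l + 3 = (l + 3)*(l^2 - 2*l + 1) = (l - 1)*(l + 3)*(l - 1)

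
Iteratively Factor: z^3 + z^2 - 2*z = (z)*(z^2 + z - 2) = z*(z - 1)*(z + 2)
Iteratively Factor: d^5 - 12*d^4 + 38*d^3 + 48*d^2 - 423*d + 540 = (d - 3)*(d^4 - 9*d^3 + 11*d^2 + 81*d - 180) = (d - 4)*(d - 3)*(d^3 - 5*d^2 - 9*d + 45) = (d - 4)*(d - 3)*(d + 3)*(d^2 - 8*d + 15) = (d - 4)*(d - 3)^2*(d + 3)*(d - 5)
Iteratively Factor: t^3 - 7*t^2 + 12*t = (t)*(t^2 - 7*t + 12) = t*(t - 3)*(t - 4)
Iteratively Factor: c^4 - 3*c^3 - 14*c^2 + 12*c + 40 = (c + 2)*(c^3 - 5*c^2 - 4*c + 20) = (c - 2)*(c + 2)*(c^2 - 3*c - 10) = (c - 2)*(c + 2)^2*(c - 5)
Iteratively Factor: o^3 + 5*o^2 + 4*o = (o)*(o^2 + 5*o + 4) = o*(o + 1)*(o + 4)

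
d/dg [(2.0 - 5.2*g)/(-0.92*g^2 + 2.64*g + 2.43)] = (-4.784*g^2 + 3.68*g - 17.916)/(0.8464*g^4 - 4.8576*g^3 + 2.4984*g^2 + 12.8304*g + 5.9049)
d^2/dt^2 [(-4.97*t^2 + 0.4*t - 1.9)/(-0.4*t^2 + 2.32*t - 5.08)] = (8.88178419700125e-16*t^4 + 9.09632000000001*t^3 - 58.77024*t^2 - 5.70239999999995*t + 259.818656)/(0.064*t^6 - 1.1136*t^5 + 8.89728*t^4 - 40.772608*t^3 + 112.995456*t^2 - 179.612544*t + 131.096512)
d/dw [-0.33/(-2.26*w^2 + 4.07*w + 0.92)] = (1.3431 - 1.4916*w)/(-2.26*w^2 + 4.07*w + 0.92)^2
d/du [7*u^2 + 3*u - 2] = 14*u + 3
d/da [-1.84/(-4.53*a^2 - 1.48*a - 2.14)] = (-16.6704*a - 2.7232)/(4.53*a^2 + 1.48*a + 2.14)^2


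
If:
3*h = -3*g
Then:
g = -h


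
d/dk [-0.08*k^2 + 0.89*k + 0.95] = 0.89 - 0.16*k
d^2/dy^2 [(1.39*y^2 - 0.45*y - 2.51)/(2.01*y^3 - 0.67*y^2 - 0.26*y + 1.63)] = (11.231478*y^6 - 10.90827*y^5 - 113.693238*y^4 - 11.031952*y^3 + 27.910056*y^2 + 43.768956*y + 1.183068)/(8.120601*y^9 - 8.120601*y^8 - 0.444410999999999*y^7 + 21.556178*y^6 - 13.11324*y^5 - 3.051783*y^4 + 17.707207*y^3 - 5.009805*y^2 - 2.072382*y + 4.330747)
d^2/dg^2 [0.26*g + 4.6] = 0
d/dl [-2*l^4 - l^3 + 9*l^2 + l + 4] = -8*l^3 - 3*l^2 + 18*l + 1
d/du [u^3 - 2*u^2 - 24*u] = 3*u^2 - 4*u - 24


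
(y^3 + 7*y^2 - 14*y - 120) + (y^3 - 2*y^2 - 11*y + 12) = 2*y^3 + 5*y^2 - 25*y - 108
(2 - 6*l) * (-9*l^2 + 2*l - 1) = 54*l^3 - 30*l^2 + 10*l - 2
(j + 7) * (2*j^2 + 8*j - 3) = 2*j^3 + 22*j^2 + 53*j - 21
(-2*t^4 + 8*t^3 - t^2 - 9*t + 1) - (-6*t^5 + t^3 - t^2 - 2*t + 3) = 6*t^5 - 2*t^4 + 7*t^3 - 7*t - 2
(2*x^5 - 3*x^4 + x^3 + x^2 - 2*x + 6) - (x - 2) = 2*x^5 - 3*x^4 + x^3 + x^2 - 3*x + 8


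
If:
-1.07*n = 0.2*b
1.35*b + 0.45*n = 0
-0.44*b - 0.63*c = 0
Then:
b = 0.00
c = 0.00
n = 0.00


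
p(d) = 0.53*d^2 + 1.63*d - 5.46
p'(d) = 1.06*d + 1.63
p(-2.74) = -5.95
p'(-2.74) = -1.27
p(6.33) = 26.09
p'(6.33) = 8.34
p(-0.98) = -6.55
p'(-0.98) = 0.59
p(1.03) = -3.22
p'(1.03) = 2.72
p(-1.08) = -6.60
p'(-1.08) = 0.49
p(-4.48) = -2.13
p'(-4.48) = -3.12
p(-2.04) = -6.58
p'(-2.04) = -0.53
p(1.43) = -2.05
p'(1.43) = 3.15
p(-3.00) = -5.58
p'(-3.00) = -1.55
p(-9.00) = 22.80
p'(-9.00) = -7.91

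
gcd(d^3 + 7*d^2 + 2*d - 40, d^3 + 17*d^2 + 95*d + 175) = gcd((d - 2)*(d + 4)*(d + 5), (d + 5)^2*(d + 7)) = d + 5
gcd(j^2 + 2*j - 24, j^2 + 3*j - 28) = j - 4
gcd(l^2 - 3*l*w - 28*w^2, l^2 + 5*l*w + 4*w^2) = l + 4*w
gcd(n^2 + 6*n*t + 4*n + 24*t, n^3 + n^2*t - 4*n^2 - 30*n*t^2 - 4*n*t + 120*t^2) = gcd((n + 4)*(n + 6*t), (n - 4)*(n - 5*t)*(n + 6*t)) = n + 6*t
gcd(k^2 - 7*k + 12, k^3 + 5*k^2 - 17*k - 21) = k - 3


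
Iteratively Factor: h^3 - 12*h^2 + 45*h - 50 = (h - 2)*(h^2 - 10*h + 25) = (h - 5)*(h - 2)*(h - 5)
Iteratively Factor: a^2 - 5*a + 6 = (a - 3)*(a - 2)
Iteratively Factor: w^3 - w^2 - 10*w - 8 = (w + 2)*(w^2 - 3*w - 4) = (w - 4)*(w + 2)*(w + 1)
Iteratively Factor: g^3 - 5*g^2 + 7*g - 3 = (g - 1)*(g^2 - 4*g + 3) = (g - 1)^2*(g - 3)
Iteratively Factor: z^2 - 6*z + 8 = (z - 4)*(z - 2)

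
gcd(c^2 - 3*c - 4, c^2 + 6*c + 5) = c + 1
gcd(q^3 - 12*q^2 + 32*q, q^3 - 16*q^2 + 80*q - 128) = q^2 - 12*q + 32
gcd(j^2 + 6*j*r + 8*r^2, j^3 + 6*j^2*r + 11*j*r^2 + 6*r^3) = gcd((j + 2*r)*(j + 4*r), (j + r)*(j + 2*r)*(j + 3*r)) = j + 2*r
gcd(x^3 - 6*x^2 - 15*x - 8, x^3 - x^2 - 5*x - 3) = x^2 + 2*x + 1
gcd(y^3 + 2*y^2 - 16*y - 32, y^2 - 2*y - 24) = y + 4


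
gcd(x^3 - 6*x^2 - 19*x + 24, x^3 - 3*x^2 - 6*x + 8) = x - 1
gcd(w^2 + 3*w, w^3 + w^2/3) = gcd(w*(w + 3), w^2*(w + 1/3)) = w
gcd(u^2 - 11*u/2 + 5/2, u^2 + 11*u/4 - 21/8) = 1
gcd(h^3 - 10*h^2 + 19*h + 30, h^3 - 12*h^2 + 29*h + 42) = h^2 - 5*h - 6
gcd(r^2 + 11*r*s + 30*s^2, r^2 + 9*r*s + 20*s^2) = r + 5*s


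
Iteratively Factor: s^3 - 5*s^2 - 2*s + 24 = (s - 3)*(s^2 - 2*s - 8) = (s - 3)*(s + 2)*(s - 4)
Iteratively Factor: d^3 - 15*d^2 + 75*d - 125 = (d - 5)*(d^2 - 10*d + 25) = (d - 5)^2*(d - 5)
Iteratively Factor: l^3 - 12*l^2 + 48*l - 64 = (l - 4)*(l^2 - 8*l + 16) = (l - 4)^2*(l - 4)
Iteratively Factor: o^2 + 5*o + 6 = (o + 3)*(o + 2)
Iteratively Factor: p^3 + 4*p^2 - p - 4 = (p - 1)*(p^2 + 5*p + 4) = (p - 1)*(p + 1)*(p + 4)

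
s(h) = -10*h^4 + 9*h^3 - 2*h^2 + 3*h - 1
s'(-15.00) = 141138.00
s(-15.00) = -537121.00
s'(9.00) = -27006.00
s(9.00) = -59185.00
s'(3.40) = -1270.64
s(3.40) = -996.52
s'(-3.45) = 1980.71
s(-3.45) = -1821.42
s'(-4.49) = 4186.04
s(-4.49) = -4933.76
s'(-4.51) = 4239.58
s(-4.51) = -5018.01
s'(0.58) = 1.96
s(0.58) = 0.69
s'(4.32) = -2735.26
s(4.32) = -2782.62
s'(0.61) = 1.53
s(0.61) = 0.74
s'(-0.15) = 4.34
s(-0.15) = -1.53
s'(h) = -40*h^3 + 27*h^2 - 4*h + 3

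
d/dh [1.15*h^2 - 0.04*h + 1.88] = 2.3*h - 0.04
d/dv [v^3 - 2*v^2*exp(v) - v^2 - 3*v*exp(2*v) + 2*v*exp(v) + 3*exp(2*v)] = -2*v^2*exp(v) + 3*v^2 - 6*v*exp(2*v) - 2*v*exp(v) - 2*v + 3*exp(2*v) + 2*exp(v)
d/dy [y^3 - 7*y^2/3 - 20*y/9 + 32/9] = 3*y^2 - 14*y/3 - 20/9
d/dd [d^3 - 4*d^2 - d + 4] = 3*d^2 - 8*d - 1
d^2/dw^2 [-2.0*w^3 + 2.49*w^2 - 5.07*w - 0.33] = 4.98 - 12.0*w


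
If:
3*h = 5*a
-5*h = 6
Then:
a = -18/25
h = -6/5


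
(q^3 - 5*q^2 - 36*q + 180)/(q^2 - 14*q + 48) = (q^2 + q - 30)/(q - 8)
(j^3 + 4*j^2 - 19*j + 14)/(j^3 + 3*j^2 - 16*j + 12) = (j + 7)/(j + 6)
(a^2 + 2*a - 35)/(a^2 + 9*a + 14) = (a - 5)/(a + 2)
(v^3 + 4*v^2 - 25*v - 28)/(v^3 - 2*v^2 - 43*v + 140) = (v + 1)/(v - 5)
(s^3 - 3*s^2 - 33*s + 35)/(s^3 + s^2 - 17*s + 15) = (s - 7)/(s - 3)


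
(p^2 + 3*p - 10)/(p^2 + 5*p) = (p - 2)/p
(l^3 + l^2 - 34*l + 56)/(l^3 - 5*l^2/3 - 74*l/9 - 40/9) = 9*(l^2 + 5*l - 14)/(9*l^2 + 21*l + 10)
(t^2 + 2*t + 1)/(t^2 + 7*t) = (t^2 + 2*t + 1)/(t*(t + 7))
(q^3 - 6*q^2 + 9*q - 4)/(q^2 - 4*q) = q - 2 + 1/q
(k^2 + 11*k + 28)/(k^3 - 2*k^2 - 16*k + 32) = (k + 7)/(k^2 - 6*k + 8)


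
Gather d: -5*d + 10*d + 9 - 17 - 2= 5*d - 10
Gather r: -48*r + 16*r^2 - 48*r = 16*r^2 - 96*r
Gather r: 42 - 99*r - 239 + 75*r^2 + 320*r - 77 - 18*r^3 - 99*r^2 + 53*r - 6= -18*r^3 - 24*r^2 + 274*r - 280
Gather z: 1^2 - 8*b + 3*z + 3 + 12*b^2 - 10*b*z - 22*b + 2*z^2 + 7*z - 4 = 12*b^2 - 30*b + 2*z^2 + z*(10 - 10*b)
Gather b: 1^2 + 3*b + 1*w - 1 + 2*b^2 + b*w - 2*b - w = 2*b^2 + b*(w + 1)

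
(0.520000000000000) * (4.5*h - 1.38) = 2.34*h - 0.7176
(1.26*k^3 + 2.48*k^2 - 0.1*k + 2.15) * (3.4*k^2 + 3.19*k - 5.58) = 4.284*k^5 + 12.4514*k^4 + 0.5404*k^3 - 6.8474*k^2 + 7.4165*k - 11.997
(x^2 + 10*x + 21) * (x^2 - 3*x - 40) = x^4 + 7*x^3 - 49*x^2 - 463*x - 840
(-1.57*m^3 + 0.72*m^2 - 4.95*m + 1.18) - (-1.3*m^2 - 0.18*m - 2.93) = -1.57*m^3 + 2.02*m^2 - 4.77*m + 4.11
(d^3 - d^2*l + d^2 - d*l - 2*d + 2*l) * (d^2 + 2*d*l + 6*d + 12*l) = d^5 + d^4*l + 7*d^4 - 2*d^3*l^2 + 7*d^3*l + 4*d^3 - 14*d^2*l^2 + 4*d^2*l - 12*d^2 - 8*d*l^2 - 12*d*l + 24*l^2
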